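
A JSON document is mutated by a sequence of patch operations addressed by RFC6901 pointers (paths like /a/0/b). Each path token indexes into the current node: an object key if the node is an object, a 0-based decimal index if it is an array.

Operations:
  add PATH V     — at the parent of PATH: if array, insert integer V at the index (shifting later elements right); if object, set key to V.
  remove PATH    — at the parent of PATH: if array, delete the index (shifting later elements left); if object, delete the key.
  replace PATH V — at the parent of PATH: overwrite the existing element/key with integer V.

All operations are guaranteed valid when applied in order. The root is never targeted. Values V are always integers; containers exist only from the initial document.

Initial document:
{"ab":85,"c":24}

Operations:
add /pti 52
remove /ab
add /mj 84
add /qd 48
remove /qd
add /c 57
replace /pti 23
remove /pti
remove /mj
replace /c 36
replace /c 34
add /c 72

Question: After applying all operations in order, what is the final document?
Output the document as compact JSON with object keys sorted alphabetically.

Answer: {"c":72}

Derivation:
After op 1 (add /pti 52): {"ab":85,"c":24,"pti":52}
After op 2 (remove /ab): {"c":24,"pti":52}
After op 3 (add /mj 84): {"c":24,"mj":84,"pti":52}
After op 4 (add /qd 48): {"c":24,"mj":84,"pti":52,"qd":48}
After op 5 (remove /qd): {"c":24,"mj":84,"pti":52}
After op 6 (add /c 57): {"c":57,"mj":84,"pti":52}
After op 7 (replace /pti 23): {"c":57,"mj":84,"pti":23}
After op 8 (remove /pti): {"c":57,"mj":84}
After op 9 (remove /mj): {"c":57}
After op 10 (replace /c 36): {"c":36}
After op 11 (replace /c 34): {"c":34}
After op 12 (add /c 72): {"c":72}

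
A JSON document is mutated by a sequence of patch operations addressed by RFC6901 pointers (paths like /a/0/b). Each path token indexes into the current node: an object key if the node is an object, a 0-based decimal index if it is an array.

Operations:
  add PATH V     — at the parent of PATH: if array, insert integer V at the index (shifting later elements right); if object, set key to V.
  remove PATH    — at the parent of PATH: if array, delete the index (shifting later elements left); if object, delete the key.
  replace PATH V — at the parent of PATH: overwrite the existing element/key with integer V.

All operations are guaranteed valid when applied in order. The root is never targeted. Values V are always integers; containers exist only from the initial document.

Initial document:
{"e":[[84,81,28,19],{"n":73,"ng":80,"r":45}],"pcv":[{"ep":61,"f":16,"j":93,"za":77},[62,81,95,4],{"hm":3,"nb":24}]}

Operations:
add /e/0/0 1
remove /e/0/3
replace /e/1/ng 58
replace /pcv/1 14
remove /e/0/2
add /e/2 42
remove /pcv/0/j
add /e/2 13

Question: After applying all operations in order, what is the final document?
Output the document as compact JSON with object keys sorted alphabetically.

Answer: {"e":[[1,84,19],{"n":73,"ng":58,"r":45},13,42],"pcv":[{"ep":61,"f":16,"za":77},14,{"hm":3,"nb":24}]}

Derivation:
After op 1 (add /e/0/0 1): {"e":[[1,84,81,28,19],{"n":73,"ng":80,"r":45}],"pcv":[{"ep":61,"f":16,"j":93,"za":77},[62,81,95,4],{"hm":3,"nb":24}]}
After op 2 (remove /e/0/3): {"e":[[1,84,81,19],{"n":73,"ng":80,"r":45}],"pcv":[{"ep":61,"f":16,"j":93,"za":77},[62,81,95,4],{"hm":3,"nb":24}]}
After op 3 (replace /e/1/ng 58): {"e":[[1,84,81,19],{"n":73,"ng":58,"r":45}],"pcv":[{"ep":61,"f":16,"j":93,"za":77},[62,81,95,4],{"hm":3,"nb":24}]}
After op 4 (replace /pcv/1 14): {"e":[[1,84,81,19],{"n":73,"ng":58,"r":45}],"pcv":[{"ep":61,"f":16,"j":93,"za":77},14,{"hm":3,"nb":24}]}
After op 5 (remove /e/0/2): {"e":[[1,84,19],{"n":73,"ng":58,"r":45}],"pcv":[{"ep":61,"f":16,"j":93,"za":77},14,{"hm":3,"nb":24}]}
After op 6 (add /e/2 42): {"e":[[1,84,19],{"n":73,"ng":58,"r":45},42],"pcv":[{"ep":61,"f":16,"j":93,"za":77},14,{"hm":3,"nb":24}]}
After op 7 (remove /pcv/0/j): {"e":[[1,84,19],{"n":73,"ng":58,"r":45},42],"pcv":[{"ep":61,"f":16,"za":77},14,{"hm":3,"nb":24}]}
After op 8 (add /e/2 13): {"e":[[1,84,19],{"n":73,"ng":58,"r":45},13,42],"pcv":[{"ep":61,"f":16,"za":77},14,{"hm":3,"nb":24}]}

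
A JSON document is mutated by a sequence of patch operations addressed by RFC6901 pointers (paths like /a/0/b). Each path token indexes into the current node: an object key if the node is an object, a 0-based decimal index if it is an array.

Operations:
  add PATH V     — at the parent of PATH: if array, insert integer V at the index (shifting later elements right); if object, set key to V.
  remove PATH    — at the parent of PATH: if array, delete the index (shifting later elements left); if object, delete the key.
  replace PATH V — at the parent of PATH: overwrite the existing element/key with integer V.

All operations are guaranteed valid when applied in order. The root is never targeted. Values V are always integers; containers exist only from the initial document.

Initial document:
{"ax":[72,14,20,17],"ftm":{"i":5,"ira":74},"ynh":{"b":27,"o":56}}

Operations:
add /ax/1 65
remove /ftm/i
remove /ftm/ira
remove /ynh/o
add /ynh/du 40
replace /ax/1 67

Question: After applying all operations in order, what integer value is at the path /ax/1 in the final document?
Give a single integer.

After op 1 (add /ax/1 65): {"ax":[72,65,14,20,17],"ftm":{"i":5,"ira":74},"ynh":{"b":27,"o":56}}
After op 2 (remove /ftm/i): {"ax":[72,65,14,20,17],"ftm":{"ira":74},"ynh":{"b":27,"o":56}}
After op 3 (remove /ftm/ira): {"ax":[72,65,14,20,17],"ftm":{},"ynh":{"b":27,"o":56}}
After op 4 (remove /ynh/o): {"ax":[72,65,14,20,17],"ftm":{},"ynh":{"b":27}}
After op 5 (add /ynh/du 40): {"ax":[72,65,14,20,17],"ftm":{},"ynh":{"b":27,"du":40}}
After op 6 (replace /ax/1 67): {"ax":[72,67,14,20,17],"ftm":{},"ynh":{"b":27,"du":40}}
Value at /ax/1: 67

Answer: 67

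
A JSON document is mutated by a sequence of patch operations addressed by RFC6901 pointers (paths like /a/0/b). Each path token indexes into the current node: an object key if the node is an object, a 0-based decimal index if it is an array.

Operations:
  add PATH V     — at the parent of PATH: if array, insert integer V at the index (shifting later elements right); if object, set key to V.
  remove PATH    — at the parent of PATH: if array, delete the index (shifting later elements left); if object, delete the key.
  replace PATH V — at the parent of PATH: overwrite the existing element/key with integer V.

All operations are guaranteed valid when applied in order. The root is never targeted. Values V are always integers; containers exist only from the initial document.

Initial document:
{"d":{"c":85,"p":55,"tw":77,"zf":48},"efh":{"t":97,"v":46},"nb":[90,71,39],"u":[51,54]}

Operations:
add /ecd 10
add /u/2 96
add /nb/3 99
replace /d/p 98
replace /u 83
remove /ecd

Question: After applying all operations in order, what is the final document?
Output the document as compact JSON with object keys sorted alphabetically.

After op 1 (add /ecd 10): {"d":{"c":85,"p":55,"tw":77,"zf":48},"ecd":10,"efh":{"t":97,"v":46},"nb":[90,71,39],"u":[51,54]}
After op 2 (add /u/2 96): {"d":{"c":85,"p":55,"tw":77,"zf":48},"ecd":10,"efh":{"t":97,"v":46},"nb":[90,71,39],"u":[51,54,96]}
After op 3 (add /nb/3 99): {"d":{"c":85,"p":55,"tw":77,"zf":48},"ecd":10,"efh":{"t":97,"v":46},"nb":[90,71,39,99],"u":[51,54,96]}
After op 4 (replace /d/p 98): {"d":{"c":85,"p":98,"tw":77,"zf":48},"ecd":10,"efh":{"t":97,"v":46},"nb":[90,71,39,99],"u":[51,54,96]}
After op 5 (replace /u 83): {"d":{"c":85,"p":98,"tw":77,"zf":48},"ecd":10,"efh":{"t":97,"v":46},"nb":[90,71,39,99],"u":83}
After op 6 (remove /ecd): {"d":{"c":85,"p":98,"tw":77,"zf":48},"efh":{"t":97,"v":46},"nb":[90,71,39,99],"u":83}

Answer: {"d":{"c":85,"p":98,"tw":77,"zf":48},"efh":{"t":97,"v":46},"nb":[90,71,39,99],"u":83}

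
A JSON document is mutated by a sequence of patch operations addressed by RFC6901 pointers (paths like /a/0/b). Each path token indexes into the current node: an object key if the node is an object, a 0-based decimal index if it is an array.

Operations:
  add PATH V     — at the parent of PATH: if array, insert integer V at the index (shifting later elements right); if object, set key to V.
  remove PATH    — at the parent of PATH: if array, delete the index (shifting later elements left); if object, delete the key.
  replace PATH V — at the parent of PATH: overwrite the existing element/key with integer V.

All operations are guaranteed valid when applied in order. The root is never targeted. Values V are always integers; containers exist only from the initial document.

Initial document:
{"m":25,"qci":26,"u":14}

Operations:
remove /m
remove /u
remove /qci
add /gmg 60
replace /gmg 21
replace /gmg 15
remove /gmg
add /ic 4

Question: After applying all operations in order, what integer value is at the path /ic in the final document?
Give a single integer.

Answer: 4

Derivation:
After op 1 (remove /m): {"qci":26,"u":14}
After op 2 (remove /u): {"qci":26}
After op 3 (remove /qci): {}
After op 4 (add /gmg 60): {"gmg":60}
After op 5 (replace /gmg 21): {"gmg":21}
After op 6 (replace /gmg 15): {"gmg":15}
After op 7 (remove /gmg): {}
After op 8 (add /ic 4): {"ic":4}
Value at /ic: 4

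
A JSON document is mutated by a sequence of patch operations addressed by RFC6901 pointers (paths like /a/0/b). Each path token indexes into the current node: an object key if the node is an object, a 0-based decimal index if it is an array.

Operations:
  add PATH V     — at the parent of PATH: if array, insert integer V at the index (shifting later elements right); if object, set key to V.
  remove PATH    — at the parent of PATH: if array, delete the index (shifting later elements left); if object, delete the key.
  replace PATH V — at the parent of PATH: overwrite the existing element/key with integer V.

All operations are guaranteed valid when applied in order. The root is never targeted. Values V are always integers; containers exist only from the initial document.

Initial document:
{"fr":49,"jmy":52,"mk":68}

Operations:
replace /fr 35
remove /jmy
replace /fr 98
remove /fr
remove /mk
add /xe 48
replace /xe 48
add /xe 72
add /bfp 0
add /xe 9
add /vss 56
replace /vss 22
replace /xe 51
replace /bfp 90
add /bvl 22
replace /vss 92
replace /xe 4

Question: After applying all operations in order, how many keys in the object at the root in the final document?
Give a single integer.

Answer: 4

Derivation:
After op 1 (replace /fr 35): {"fr":35,"jmy":52,"mk":68}
After op 2 (remove /jmy): {"fr":35,"mk":68}
After op 3 (replace /fr 98): {"fr":98,"mk":68}
After op 4 (remove /fr): {"mk":68}
After op 5 (remove /mk): {}
After op 6 (add /xe 48): {"xe":48}
After op 7 (replace /xe 48): {"xe":48}
After op 8 (add /xe 72): {"xe":72}
After op 9 (add /bfp 0): {"bfp":0,"xe":72}
After op 10 (add /xe 9): {"bfp":0,"xe":9}
After op 11 (add /vss 56): {"bfp":0,"vss":56,"xe":9}
After op 12 (replace /vss 22): {"bfp":0,"vss":22,"xe":9}
After op 13 (replace /xe 51): {"bfp":0,"vss":22,"xe":51}
After op 14 (replace /bfp 90): {"bfp":90,"vss":22,"xe":51}
After op 15 (add /bvl 22): {"bfp":90,"bvl":22,"vss":22,"xe":51}
After op 16 (replace /vss 92): {"bfp":90,"bvl":22,"vss":92,"xe":51}
After op 17 (replace /xe 4): {"bfp":90,"bvl":22,"vss":92,"xe":4}
Size at the root: 4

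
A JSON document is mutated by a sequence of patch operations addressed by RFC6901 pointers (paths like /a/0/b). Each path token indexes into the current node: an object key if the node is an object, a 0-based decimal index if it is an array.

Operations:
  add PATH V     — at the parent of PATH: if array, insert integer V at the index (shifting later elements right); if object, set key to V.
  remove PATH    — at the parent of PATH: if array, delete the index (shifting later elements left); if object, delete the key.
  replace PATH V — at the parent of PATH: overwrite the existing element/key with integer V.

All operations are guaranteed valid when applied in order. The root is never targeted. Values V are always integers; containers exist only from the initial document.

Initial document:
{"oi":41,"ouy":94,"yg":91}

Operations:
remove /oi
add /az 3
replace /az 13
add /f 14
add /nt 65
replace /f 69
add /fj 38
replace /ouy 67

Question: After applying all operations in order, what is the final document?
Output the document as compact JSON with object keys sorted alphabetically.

Answer: {"az":13,"f":69,"fj":38,"nt":65,"ouy":67,"yg":91}

Derivation:
After op 1 (remove /oi): {"ouy":94,"yg":91}
After op 2 (add /az 3): {"az":3,"ouy":94,"yg":91}
After op 3 (replace /az 13): {"az":13,"ouy":94,"yg":91}
After op 4 (add /f 14): {"az":13,"f":14,"ouy":94,"yg":91}
After op 5 (add /nt 65): {"az":13,"f":14,"nt":65,"ouy":94,"yg":91}
After op 6 (replace /f 69): {"az":13,"f":69,"nt":65,"ouy":94,"yg":91}
After op 7 (add /fj 38): {"az":13,"f":69,"fj":38,"nt":65,"ouy":94,"yg":91}
After op 8 (replace /ouy 67): {"az":13,"f":69,"fj":38,"nt":65,"ouy":67,"yg":91}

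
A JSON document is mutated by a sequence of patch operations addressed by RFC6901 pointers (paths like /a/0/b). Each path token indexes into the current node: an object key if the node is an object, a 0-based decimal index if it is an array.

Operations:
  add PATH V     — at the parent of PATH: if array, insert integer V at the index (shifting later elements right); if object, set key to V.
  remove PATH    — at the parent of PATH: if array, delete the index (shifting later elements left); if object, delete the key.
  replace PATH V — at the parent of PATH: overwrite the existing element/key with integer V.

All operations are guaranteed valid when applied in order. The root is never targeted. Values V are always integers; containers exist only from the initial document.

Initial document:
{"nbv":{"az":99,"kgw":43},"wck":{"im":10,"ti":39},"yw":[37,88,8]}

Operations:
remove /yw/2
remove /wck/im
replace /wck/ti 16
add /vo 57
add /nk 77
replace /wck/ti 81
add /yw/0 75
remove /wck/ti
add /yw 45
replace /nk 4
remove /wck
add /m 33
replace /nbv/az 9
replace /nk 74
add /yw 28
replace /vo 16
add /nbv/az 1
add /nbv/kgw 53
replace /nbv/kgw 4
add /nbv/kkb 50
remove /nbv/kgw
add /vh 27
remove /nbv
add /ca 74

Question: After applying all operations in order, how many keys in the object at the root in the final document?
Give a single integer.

Answer: 6

Derivation:
After op 1 (remove /yw/2): {"nbv":{"az":99,"kgw":43},"wck":{"im":10,"ti":39},"yw":[37,88]}
After op 2 (remove /wck/im): {"nbv":{"az":99,"kgw":43},"wck":{"ti":39},"yw":[37,88]}
After op 3 (replace /wck/ti 16): {"nbv":{"az":99,"kgw":43},"wck":{"ti":16},"yw":[37,88]}
After op 4 (add /vo 57): {"nbv":{"az":99,"kgw":43},"vo":57,"wck":{"ti":16},"yw":[37,88]}
After op 5 (add /nk 77): {"nbv":{"az":99,"kgw":43},"nk":77,"vo":57,"wck":{"ti":16},"yw":[37,88]}
After op 6 (replace /wck/ti 81): {"nbv":{"az":99,"kgw":43},"nk":77,"vo":57,"wck":{"ti":81},"yw":[37,88]}
After op 7 (add /yw/0 75): {"nbv":{"az":99,"kgw":43},"nk":77,"vo":57,"wck":{"ti":81},"yw":[75,37,88]}
After op 8 (remove /wck/ti): {"nbv":{"az":99,"kgw":43},"nk":77,"vo":57,"wck":{},"yw":[75,37,88]}
After op 9 (add /yw 45): {"nbv":{"az":99,"kgw":43},"nk":77,"vo":57,"wck":{},"yw":45}
After op 10 (replace /nk 4): {"nbv":{"az":99,"kgw":43},"nk":4,"vo":57,"wck":{},"yw":45}
After op 11 (remove /wck): {"nbv":{"az":99,"kgw":43},"nk":4,"vo":57,"yw":45}
After op 12 (add /m 33): {"m":33,"nbv":{"az":99,"kgw":43},"nk":4,"vo":57,"yw":45}
After op 13 (replace /nbv/az 9): {"m":33,"nbv":{"az":9,"kgw":43},"nk":4,"vo":57,"yw":45}
After op 14 (replace /nk 74): {"m":33,"nbv":{"az":9,"kgw":43},"nk":74,"vo":57,"yw":45}
After op 15 (add /yw 28): {"m":33,"nbv":{"az":9,"kgw":43},"nk":74,"vo":57,"yw":28}
After op 16 (replace /vo 16): {"m":33,"nbv":{"az":9,"kgw":43},"nk":74,"vo":16,"yw":28}
After op 17 (add /nbv/az 1): {"m":33,"nbv":{"az":1,"kgw":43},"nk":74,"vo":16,"yw":28}
After op 18 (add /nbv/kgw 53): {"m":33,"nbv":{"az":1,"kgw":53},"nk":74,"vo":16,"yw":28}
After op 19 (replace /nbv/kgw 4): {"m":33,"nbv":{"az":1,"kgw":4},"nk":74,"vo":16,"yw":28}
After op 20 (add /nbv/kkb 50): {"m":33,"nbv":{"az":1,"kgw":4,"kkb":50},"nk":74,"vo":16,"yw":28}
After op 21 (remove /nbv/kgw): {"m":33,"nbv":{"az":1,"kkb":50},"nk":74,"vo":16,"yw":28}
After op 22 (add /vh 27): {"m":33,"nbv":{"az":1,"kkb":50},"nk":74,"vh":27,"vo":16,"yw":28}
After op 23 (remove /nbv): {"m":33,"nk":74,"vh":27,"vo":16,"yw":28}
After op 24 (add /ca 74): {"ca":74,"m":33,"nk":74,"vh":27,"vo":16,"yw":28}
Size at the root: 6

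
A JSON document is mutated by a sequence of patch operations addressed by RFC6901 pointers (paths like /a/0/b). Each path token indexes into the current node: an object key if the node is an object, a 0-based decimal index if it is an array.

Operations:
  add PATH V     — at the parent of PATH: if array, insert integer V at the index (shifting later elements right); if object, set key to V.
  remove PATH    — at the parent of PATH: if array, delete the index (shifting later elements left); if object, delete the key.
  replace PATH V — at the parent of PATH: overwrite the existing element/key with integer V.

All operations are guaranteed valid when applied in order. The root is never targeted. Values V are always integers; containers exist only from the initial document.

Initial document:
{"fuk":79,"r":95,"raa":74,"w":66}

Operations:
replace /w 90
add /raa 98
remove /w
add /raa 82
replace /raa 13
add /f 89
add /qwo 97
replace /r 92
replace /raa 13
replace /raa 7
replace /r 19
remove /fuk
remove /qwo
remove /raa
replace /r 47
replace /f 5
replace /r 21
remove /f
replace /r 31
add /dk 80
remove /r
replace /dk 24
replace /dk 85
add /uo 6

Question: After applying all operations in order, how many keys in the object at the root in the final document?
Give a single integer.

Answer: 2

Derivation:
After op 1 (replace /w 90): {"fuk":79,"r":95,"raa":74,"w":90}
After op 2 (add /raa 98): {"fuk":79,"r":95,"raa":98,"w":90}
After op 3 (remove /w): {"fuk":79,"r":95,"raa":98}
After op 4 (add /raa 82): {"fuk":79,"r":95,"raa":82}
After op 5 (replace /raa 13): {"fuk":79,"r":95,"raa":13}
After op 6 (add /f 89): {"f":89,"fuk":79,"r":95,"raa":13}
After op 7 (add /qwo 97): {"f":89,"fuk":79,"qwo":97,"r":95,"raa":13}
After op 8 (replace /r 92): {"f":89,"fuk":79,"qwo":97,"r":92,"raa":13}
After op 9 (replace /raa 13): {"f":89,"fuk":79,"qwo":97,"r":92,"raa":13}
After op 10 (replace /raa 7): {"f":89,"fuk":79,"qwo":97,"r":92,"raa":7}
After op 11 (replace /r 19): {"f":89,"fuk":79,"qwo":97,"r":19,"raa":7}
After op 12 (remove /fuk): {"f":89,"qwo":97,"r":19,"raa":7}
After op 13 (remove /qwo): {"f":89,"r":19,"raa":7}
After op 14 (remove /raa): {"f":89,"r":19}
After op 15 (replace /r 47): {"f":89,"r":47}
After op 16 (replace /f 5): {"f":5,"r":47}
After op 17 (replace /r 21): {"f":5,"r":21}
After op 18 (remove /f): {"r":21}
After op 19 (replace /r 31): {"r":31}
After op 20 (add /dk 80): {"dk":80,"r":31}
After op 21 (remove /r): {"dk":80}
After op 22 (replace /dk 24): {"dk":24}
After op 23 (replace /dk 85): {"dk":85}
After op 24 (add /uo 6): {"dk":85,"uo":6}
Size at the root: 2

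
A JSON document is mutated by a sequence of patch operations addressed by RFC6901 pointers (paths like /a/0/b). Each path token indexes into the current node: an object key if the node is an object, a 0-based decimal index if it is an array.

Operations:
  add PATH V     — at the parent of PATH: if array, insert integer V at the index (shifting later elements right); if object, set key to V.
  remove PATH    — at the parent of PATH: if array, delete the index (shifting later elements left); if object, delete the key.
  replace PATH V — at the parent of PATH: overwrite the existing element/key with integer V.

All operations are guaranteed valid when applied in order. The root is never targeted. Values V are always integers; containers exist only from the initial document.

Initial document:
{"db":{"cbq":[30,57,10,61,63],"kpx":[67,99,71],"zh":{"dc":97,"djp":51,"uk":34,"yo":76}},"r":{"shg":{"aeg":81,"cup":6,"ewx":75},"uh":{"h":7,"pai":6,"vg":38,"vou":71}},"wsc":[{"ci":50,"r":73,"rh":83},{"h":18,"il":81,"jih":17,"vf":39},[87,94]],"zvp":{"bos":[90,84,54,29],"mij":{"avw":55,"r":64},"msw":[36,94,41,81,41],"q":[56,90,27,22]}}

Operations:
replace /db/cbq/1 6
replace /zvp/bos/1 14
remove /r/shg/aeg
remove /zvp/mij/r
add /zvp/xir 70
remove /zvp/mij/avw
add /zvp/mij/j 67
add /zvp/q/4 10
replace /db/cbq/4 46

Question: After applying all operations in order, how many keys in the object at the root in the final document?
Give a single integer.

After op 1 (replace /db/cbq/1 6): {"db":{"cbq":[30,6,10,61,63],"kpx":[67,99,71],"zh":{"dc":97,"djp":51,"uk":34,"yo":76}},"r":{"shg":{"aeg":81,"cup":6,"ewx":75},"uh":{"h":7,"pai":6,"vg":38,"vou":71}},"wsc":[{"ci":50,"r":73,"rh":83},{"h":18,"il":81,"jih":17,"vf":39},[87,94]],"zvp":{"bos":[90,84,54,29],"mij":{"avw":55,"r":64},"msw":[36,94,41,81,41],"q":[56,90,27,22]}}
After op 2 (replace /zvp/bos/1 14): {"db":{"cbq":[30,6,10,61,63],"kpx":[67,99,71],"zh":{"dc":97,"djp":51,"uk":34,"yo":76}},"r":{"shg":{"aeg":81,"cup":6,"ewx":75},"uh":{"h":7,"pai":6,"vg":38,"vou":71}},"wsc":[{"ci":50,"r":73,"rh":83},{"h":18,"il":81,"jih":17,"vf":39},[87,94]],"zvp":{"bos":[90,14,54,29],"mij":{"avw":55,"r":64},"msw":[36,94,41,81,41],"q":[56,90,27,22]}}
After op 3 (remove /r/shg/aeg): {"db":{"cbq":[30,6,10,61,63],"kpx":[67,99,71],"zh":{"dc":97,"djp":51,"uk":34,"yo":76}},"r":{"shg":{"cup":6,"ewx":75},"uh":{"h":7,"pai":6,"vg":38,"vou":71}},"wsc":[{"ci":50,"r":73,"rh":83},{"h":18,"il":81,"jih":17,"vf":39},[87,94]],"zvp":{"bos":[90,14,54,29],"mij":{"avw":55,"r":64},"msw":[36,94,41,81,41],"q":[56,90,27,22]}}
After op 4 (remove /zvp/mij/r): {"db":{"cbq":[30,6,10,61,63],"kpx":[67,99,71],"zh":{"dc":97,"djp":51,"uk":34,"yo":76}},"r":{"shg":{"cup":6,"ewx":75},"uh":{"h":7,"pai":6,"vg":38,"vou":71}},"wsc":[{"ci":50,"r":73,"rh":83},{"h":18,"il":81,"jih":17,"vf":39},[87,94]],"zvp":{"bos":[90,14,54,29],"mij":{"avw":55},"msw":[36,94,41,81,41],"q":[56,90,27,22]}}
After op 5 (add /zvp/xir 70): {"db":{"cbq":[30,6,10,61,63],"kpx":[67,99,71],"zh":{"dc":97,"djp":51,"uk":34,"yo":76}},"r":{"shg":{"cup":6,"ewx":75},"uh":{"h":7,"pai":6,"vg":38,"vou":71}},"wsc":[{"ci":50,"r":73,"rh":83},{"h":18,"il":81,"jih":17,"vf":39},[87,94]],"zvp":{"bos":[90,14,54,29],"mij":{"avw":55},"msw":[36,94,41,81,41],"q":[56,90,27,22],"xir":70}}
After op 6 (remove /zvp/mij/avw): {"db":{"cbq":[30,6,10,61,63],"kpx":[67,99,71],"zh":{"dc":97,"djp":51,"uk":34,"yo":76}},"r":{"shg":{"cup":6,"ewx":75},"uh":{"h":7,"pai":6,"vg":38,"vou":71}},"wsc":[{"ci":50,"r":73,"rh":83},{"h":18,"il":81,"jih":17,"vf":39},[87,94]],"zvp":{"bos":[90,14,54,29],"mij":{},"msw":[36,94,41,81,41],"q":[56,90,27,22],"xir":70}}
After op 7 (add /zvp/mij/j 67): {"db":{"cbq":[30,6,10,61,63],"kpx":[67,99,71],"zh":{"dc":97,"djp":51,"uk":34,"yo":76}},"r":{"shg":{"cup":6,"ewx":75},"uh":{"h":7,"pai":6,"vg":38,"vou":71}},"wsc":[{"ci":50,"r":73,"rh":83},{"h":18,"il":81,"jih":17,"vf":39},[87,94]],"zvp":{"bos":[90,14,54,29],"mij":{"j":67},"msw":[36,94,41,81,41],"q":[56,90,27,22],"xir":70}}
After op 8 (add /zvp/q/4 10): {"db":{"cbq":[30,6,10,61,63],"kpx":[67,99,71],"zh":{"dc":97,"djp":51,"uk":34,"yo":76}},"r":{"shg":{"cup":6,"ewx":75},"uh":{"h":7,"pai":6,"vg":38,"vou":71}},"wsc":[{"ci":50,"r":73,"rh":83},{"h":18,"il":81,"jih":17,"vf":39},[87,94]],"zvp":{"bos":[90,14,54,29],"mij":{"j":67},"msw":[36,94,41,81,41],"q":[56,90,27,22,10],"xir":70}}
After op 9 (replace /db/cbq/4 46): {"db":{"cbq":[30,6,10,61,46],"kpx":[67,99,71],"zh":{"dc":97,"djp":51,"uk":34,"yo":76}},"r":{"shg":{"cup":6,"ewx":75},"uh":{"h":7,"pai":6,"vg":38,"vou":71}},"wsc":[{"ci":50,"r":73,"rh":83},{"h":18,"il":81,"jih":17,"vf":39},[87,94]],"zvp":{"bos":[90,14,54,29],"mij":{"j":67},"msw":[36,94,41,81,41],"q":[56,90,27,22,10],"xir":70}}
Size at the root: 4

Answer: 4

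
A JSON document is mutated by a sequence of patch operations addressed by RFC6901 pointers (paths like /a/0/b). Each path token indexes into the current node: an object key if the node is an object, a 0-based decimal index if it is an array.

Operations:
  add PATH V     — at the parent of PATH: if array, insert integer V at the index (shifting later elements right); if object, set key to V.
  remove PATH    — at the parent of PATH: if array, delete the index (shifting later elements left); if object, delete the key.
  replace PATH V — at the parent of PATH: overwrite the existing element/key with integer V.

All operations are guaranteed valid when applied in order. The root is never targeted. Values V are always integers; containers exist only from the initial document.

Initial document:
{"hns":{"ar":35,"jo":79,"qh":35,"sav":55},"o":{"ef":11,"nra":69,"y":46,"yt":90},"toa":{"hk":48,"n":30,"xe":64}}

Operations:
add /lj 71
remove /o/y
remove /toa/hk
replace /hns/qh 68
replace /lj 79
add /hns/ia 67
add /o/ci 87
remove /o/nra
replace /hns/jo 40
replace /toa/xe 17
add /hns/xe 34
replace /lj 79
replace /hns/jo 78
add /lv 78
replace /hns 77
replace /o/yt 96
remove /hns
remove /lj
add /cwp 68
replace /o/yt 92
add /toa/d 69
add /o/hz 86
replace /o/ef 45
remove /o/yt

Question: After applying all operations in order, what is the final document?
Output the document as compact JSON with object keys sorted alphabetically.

After op 1 (add /lj 71): {"hns":{"ar":35,"jo":79,"qh":35,"sav":55},"lj":71,"o":{"ef":11,"nra":69,"y":46,"yt":90},"toa":{"hk":48,"n":30,"xe":64}}
After op 2 (remove /o/y): {"hns":{"ar":35,"jo":79,"qh":35,"sav":55},"lj":71,"o":{"ef":11,"nra":69,"yt":90},"toa":{"hk":48,"n":30,"xe":64}}
After op 3 (remove /toa/hk): {"hns":{"ar":35,"jo":79,"qh":35,"sav":55},"lj":71,"o":{"ef":11,"nra":69,"yt":90},"toa":{"n":30,"xe":64}}
After op 4 (replace /hns/qh 68): {"hns":{"ar":35,"jo":79,"qh":68,"sav":55},"lj":71,"o":{"ef":11,"nra":69,"yt":90},"toa":{"n":30,"xe":64}}
After op 5 (replace /lj 79): {"hns":{"ar":35,"jo":79,"qh":68,"sav":55},"lj":79,"o":{"ef":11,"nra":69,"yt":90},"toa":{"n":30,"xe":64}}
After op 6 (add /hns/ia 67): {"hns":{"ar":35,"ia":67,"jo":79,"qh":68,"sav":55},"lj":79,"o":{"ef":11,"nra":69,"yt":90},"toa":{"n":30,"xe":64}}
After op 7 (add /o/ci 87): {"hns":{"ar":35,"ia":67,"jo":79,"qh":68,"sav":55},"lj":79,"o":{"ci":87,"ef":11,"nra":69,"yt":90},"toa":{"n":30,"xe":64}}
After op 8 (remove /o/nra): {"hns":{"ar":35,"ia":67,"jo":79,"qh":68,"sav":55},"lj":79,"o":{"ci":87,"ef":11,"yt":90},"toa":{"n":30,"xe":64}}
After op 9 (replace /hns/jo 40): {"hns":{"ar":35,"ia":67,"jo":40,"qh":68,"sav":55},"lj":79,"o":{"ci":87,"ef":11,"yt":90},"toa":{"n":30,"xe":64}}
After op 10 (replace /toa/xe 17): {"hns":{"ar":35,"ia":67,"jo":40,"qh":68,"sav":55},"lj":79,"o":{"ci":87,"ef":11,"yt":90},"toa":{"n":30,"xe":17}}
After op 11 (add /hns/xe 34): {"hns":{"ar":35,"ia":67,"jo":40,"qh":68,"sav":55,"xe":34},"lj":79,"o":{"ci":87,"ef":11,"yt":90},"toa":{"n":30,"xe":17}}
After op 12 (replace /lj 79): {"hns":{"ar":35,"ia":67,"jo":40,"qh":68,"sav":55,"xe":34},"lj":79,"o":{"ci":87,"ef":11,"yt":90},"toa":{"n":30,"xe":17}}
After op 13 (replace /hns/jo 78): {"hns":{"ar":35,"ia":67,"jo":78,"qh":68,"sav":55,"xe":34},"lj":79,"o":{"ci":87,"ef":11,"yt":90},"toa":{"n":30,"xe":17}}
After op 14 (add /lv 78): {"hns":{"ar":35,"ia":67,"jo":78,"qh":68,"sav":55,"xe":34},"lj":79,"lv":78,"o":{"ci":87,"ef":11,"yt":90},"toa":{"n":30,"xe":17}}
After op 15 (replace /hns 77): {"hns":77,"lj":79,"lv":78,"o":{"ci":87,"ef":11,"yt":90},"toa":{"n":30,"xe":17}}
After op 16 (replace /o/yt 96): {"hns":77,"lj":79,"lv":78,"o":{"ci":87,"ef":11,"yt":96},"toa":{"n":30,"xe":17}}
After op 17 (remove /hns): {"lj":79,"lv":78,"o":{"ci":87,"ef":11,"yt":96},"toa":{"n":30,"xe":17}}
After op 18 (remove /lj): {"lv":78,"o":{"ci":87,"ef":11,"yt":96},"toa":{"n":30,"xe":17}}
After op 19 (add /cwp 68): {"cwp":68,"lv":78,"o":{"ci":87,"ef":11,"yt":96},"toa":{"n":30,"xe":17}}
After op 20 (replace /o/yt 92): {"cwp":68,"lv":78,"o":{"ci":87,"ef":11,"yt":92},"toa":{"n":30,"xe":17}}
After op 21 (add /toa/d 69): {"cwp":68,"lv":78,"o":{"ci":87,"ef":11,"yt":92},"toa":{"d":69,"n":30,"xe":17}}
After op 22 (add /o/hz 86): {"cwp":68,"lv":78,"o":{"ci":87,"ef":11,"hz":86,"yt":92},"toa":{"d":69,"n":30,"xe":17}}
After op 23 (replace /o/ef 45): {"cwp":68,"lv":78,"o":{"ci":87,"ef":45,"hz":86,"yt":92},"toa":{"d":69,"n":30,"xe":17}}
After op 24 (remove /o/yt): {"cwp":68,"lv":78,"o":{"ci":87,"ef":45,"hz":86},"toa":{"d":69,"n":30,"xe":17}}

Answer: {"cwp":68,"lv":78,"o":{"ci":87,"ef":45,"hz":86},"toa":{"d":69,"n":30,"xe":17}}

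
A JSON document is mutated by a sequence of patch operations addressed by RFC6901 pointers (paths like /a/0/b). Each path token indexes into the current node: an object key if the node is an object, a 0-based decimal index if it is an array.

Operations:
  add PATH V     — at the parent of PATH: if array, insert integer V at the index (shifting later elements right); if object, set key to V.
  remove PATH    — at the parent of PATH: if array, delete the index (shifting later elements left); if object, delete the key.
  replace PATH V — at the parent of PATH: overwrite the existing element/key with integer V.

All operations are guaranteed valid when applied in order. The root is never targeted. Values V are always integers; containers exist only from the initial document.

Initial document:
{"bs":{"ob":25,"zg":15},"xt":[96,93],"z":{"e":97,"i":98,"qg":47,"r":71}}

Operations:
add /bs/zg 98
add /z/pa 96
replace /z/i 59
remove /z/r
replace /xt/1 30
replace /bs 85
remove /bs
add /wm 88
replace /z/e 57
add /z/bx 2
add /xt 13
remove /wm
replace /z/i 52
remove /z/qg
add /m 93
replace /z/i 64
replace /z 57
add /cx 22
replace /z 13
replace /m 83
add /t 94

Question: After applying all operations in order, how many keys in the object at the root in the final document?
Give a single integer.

Answer: 5

Derivation:
After op 1 (add /bs/zg 98): {"bs":{"ob":25,"zg":98},"xt":[96,93],"z":{"e":97,"i":98,"qg":47,"r":71}}
After op 2 (add /z/pa 96): {"bs":{"ob":25,"zg":98},"xt":[96,93],"z":{"e":97,"i":98,"pa":96,"qg":47,"r":71}}
After op 3 (replace /z/i 59): {"bs":{"ob":25,"zg":98},"xt":[96,93],"z":{"e":97,"i":59,"pa":96,"qg":47,"r":71}}
After op 4 (remove /z/r): {"bs":{"ob":25,"zg":98},"xt":[96,93],"z":{"e":97,"i":59,"pa":96,"qg":47}}
After op 5 (replace /xt/1 30): {"bs":{"ob":25,"zg":98},"xt":[96,30],"z":{"e":97,"i":59,"pa":96,"qg":47}}
After op 6 (replace /bs 85): {"bs":85,"xt":[96,30],"z":{"e":97,"i":59,"pa":96,"qg":47}}
After op 7 (remove /bs): {"xt":[96,30],"z":{"e":97,"i":59,"pa":96,"qg":47}}
After op 8 (add /wm 88): {"wm":88,"xt":[96,30],"z":{"e":97,"i":59,"pa":96,"qg":47}}
After op 9 (replace /z/e 57): {"wm":88,"xt":[96,30],"z":{"e":57,"i":59,"pa":96,"qg":47}}
After op 10 (add /z/bx 2): {"wm":88,"xt":[96,30],"z":{"bx":2,"e":57,"i":59,"pa":96,"qg":47}}
After op 11 (add /xt 13): {"wm":88,"xt":13,"z":{"bx":2,"e":57,"i":59,"pa":96,"qg":47}}
After op 12 (remove /wm): {"xt":13,"z":{"bx":2,"e":57,"i":59,"pa":96,"qg":47}}
After op 13 (replace /z/i 52): {"xt":13,"z":{"bx":2,"e":57,"i":52,"pa":96,"qg":47}}
After op 14 (remove /z/qg): {"xt":13,"z":{"bx":2,"e":57,"i":52,"pa":96}}
After op 15 (add /m 93): {"m":93,"xt":13,"z":{"bx":2,"e":57,"i":52,"pa":96}}
After op 16 (replace /z/i 64): {"m":93,"xt":13,"z":{"bx":2,"e":57,"i":64,"pa":96}}
After op 17 (replace /z 57): {"m":93,"xt":13,"z":57}
After op 18 (add /cx 22): {"cx":22,"m":93,"xt":13,"z":57}
After op 19 (replace /z 13): {"cx":22,"m":93,"xt":13,"z":13}
After op 20 (replace /m 83): {"cx":22,"m":83,"xt":13,"z":13}
After op 21 (add /t 94): {"cx":22,"m":83,"t":94,"xt":13,"z":13}
Size at the root: 5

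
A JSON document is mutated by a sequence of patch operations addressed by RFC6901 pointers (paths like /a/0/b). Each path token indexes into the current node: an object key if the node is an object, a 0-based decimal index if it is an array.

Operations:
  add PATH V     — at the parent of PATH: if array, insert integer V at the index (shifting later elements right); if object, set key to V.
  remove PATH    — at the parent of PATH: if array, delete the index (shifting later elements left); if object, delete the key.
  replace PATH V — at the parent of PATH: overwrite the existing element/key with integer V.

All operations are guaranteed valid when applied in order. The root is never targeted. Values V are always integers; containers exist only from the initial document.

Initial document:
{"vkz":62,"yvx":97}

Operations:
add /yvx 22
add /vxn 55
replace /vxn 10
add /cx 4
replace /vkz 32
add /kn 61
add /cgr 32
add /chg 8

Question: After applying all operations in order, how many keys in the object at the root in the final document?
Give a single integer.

Answer: 7

Derivation:
After op 1 (add /yvx 22): {"vkz":62,"yvx":22}
After op 2 (add /vxn 55): {"vkz":62,"vxn":55,"yvx":22}
After op 3 (replace /vxn 10): {"vkz":62,"vxn":10,"yvx":22}
After op 4 (add /cx 4): {"cx":4,"vkz":62,"vxn":10,"yvx":22}
After op 5 (replace /vkz 32): {"cx":4,"vkz":32,"vxn":10,"yvx":22}
After op 6 (add /kn 61): {"cx":4,"kn":61,"vkz":32,"vxn":10,"yvx":22}
After op 7 (add /cgr 32): {"cgr":32,"cx":4,"kn":61,"vkz":32,"vxn":10,"yvx":22}
After op 8 (add /chg 8): {"cgr":32,"chg":8,"cx":4,"kn":61,"vkz":32,"vxn":10,"yvx":22}
Size at the root: 7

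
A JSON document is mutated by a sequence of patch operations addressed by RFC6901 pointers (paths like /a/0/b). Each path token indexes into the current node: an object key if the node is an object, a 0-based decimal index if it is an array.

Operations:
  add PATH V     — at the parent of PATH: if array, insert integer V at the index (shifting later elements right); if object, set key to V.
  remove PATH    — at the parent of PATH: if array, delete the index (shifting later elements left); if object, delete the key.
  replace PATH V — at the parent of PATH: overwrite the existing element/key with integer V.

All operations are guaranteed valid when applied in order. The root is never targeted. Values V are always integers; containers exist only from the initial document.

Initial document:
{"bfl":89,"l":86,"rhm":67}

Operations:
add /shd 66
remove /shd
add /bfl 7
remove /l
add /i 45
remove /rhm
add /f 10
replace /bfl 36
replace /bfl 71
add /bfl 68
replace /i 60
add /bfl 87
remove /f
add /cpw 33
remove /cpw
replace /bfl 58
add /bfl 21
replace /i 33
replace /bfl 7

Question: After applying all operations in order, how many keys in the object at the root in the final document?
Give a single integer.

Answer: 2

Derivation:
After op 1 (add /shd 66): {"bfl":89,"l":86,"rhm":67,"shd":66}
After op 2 (remove /shd): {"bfl":89,"l":86,"rhm":67}
After op 3 (add /bfl 7): {"bfl":7,"l":86,"rhm":67}
After op 4 (remove /l): {"bfl":7,"rhm":67}
After op 5 (add /i 45): {"bfl":7,"i":45,"rhm":67}
After op 6 (remove /rhm): {"bfl":7,"i":45}
After op 7 (add /f 10): {"bfl":7,"f":10,"i":45}
After op 8 (replace /bfl 36): {"bfl":36,"f":10,"i":45}
After op 9 (replace /bfl 71): {"bfl":71,"f":10,"i":45}
After op 10 (add /bfl 68): {"bfl":68,"f":10,"i":45}
After op 11 (replace /i 60): {"bfl":68,"f":10,"i":60}
After op 12 (add /bfl 87): {"bfl":87,"f":10,"i":60}
After op 13 (remove /f): {"bfl":87,"i":60}
After op 14 (add /cpw 33): {"bfl":87,"cpw":33,"i":60}
After op 15 (remove /cpw): {"bfl":87,"i":60}
After op 16 (replace /bfl 58): {"bfl":58,"i":60}
After op 17 (add /bfl 21): {"bfl":21,"i":60}
After op 18 (replace /i 33): {"bfl":21,"i":33}
After op 19 (replace /bfl 7): {"bfl":7,"i":33}
Size at the root: 2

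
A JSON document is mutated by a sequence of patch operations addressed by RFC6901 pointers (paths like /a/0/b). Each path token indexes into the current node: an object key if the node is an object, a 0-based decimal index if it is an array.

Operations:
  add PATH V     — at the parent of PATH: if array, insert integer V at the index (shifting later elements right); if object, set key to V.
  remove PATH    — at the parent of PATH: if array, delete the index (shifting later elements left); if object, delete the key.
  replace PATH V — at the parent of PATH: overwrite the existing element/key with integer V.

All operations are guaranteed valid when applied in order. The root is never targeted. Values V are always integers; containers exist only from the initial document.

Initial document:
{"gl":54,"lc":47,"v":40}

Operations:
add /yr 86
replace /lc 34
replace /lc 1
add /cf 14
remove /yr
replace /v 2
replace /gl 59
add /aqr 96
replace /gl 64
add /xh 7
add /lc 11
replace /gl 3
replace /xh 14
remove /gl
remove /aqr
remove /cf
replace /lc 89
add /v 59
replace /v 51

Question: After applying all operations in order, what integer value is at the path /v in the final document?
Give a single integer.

After op 1 (add /yr 86): {"gl":54,"lc":47,"v":40,"yr":86}
After op 2 (replace /lc 34): {"gl":54,"lc":34,"v":40,"yr":86}
After op 3 (replace /lc 1): {"gl":54,"lc":1,"v":40,"yr":86}
After op 4 (add /cf 14): {"cf":14,"gl":54,"lc":1,"v":40,"yr":86}
After op 5 (remove /yr): {"cf":14,"gl":54,"lc":1,"v":40}
After op 6 (replace /v 2): {"cf":14,"gl":54,"lc":1,"v":2}
After op 7 (replace /gl 59): {"cf":14,"gl":59,"lc":1,"v":2}
After op 8 (add /aqr 96): {"aqr":96,"cf":14,"gl":59,"lc":1,"v":2}
After op 9 (replace /gl 64): {"aqr":96,"cf":14,"gl":64,"lc":1,"v":2}
After op 10 (add /xh 7): {"aqr":96,"cf":14,"gl":64,"lc":1,"v":2,"xh":7}
After op 11 (add /lc 11): {"aqr":96,"cf":14,"gl":64,"lc":11,"v":2,"xh":7}
After op 12 (replace /gl 3): {"aqr":96,"cf":14,"gl":3,"lc":11,"v":2,"xh":7}
After op 13 (replace /xh 14): {"aqr":96,"cf":14,"gl":3,"lc":11,"v":2,"xh":14}
After op 14 (remove /gl): {"aqr":96,"cf":14,"lc":11,"v":2,"xh":14}
After op 15 (remove /aqr): {"cf":14,"lc":11,"v":2,"xh":14}
After op 16 (remove /cf): {"lc":11,"v":2,"xh":14}
After op 17 (replace /lc 89): {"lc":89,"v":2,"xh":14}
After op 18 (add /v 59): {"lc":89,"v":59,"xh":14}
After op 19 (replace /v 51): {"lc":89,"v":51,"xh":14}
Value at /v: 51

Answer: 51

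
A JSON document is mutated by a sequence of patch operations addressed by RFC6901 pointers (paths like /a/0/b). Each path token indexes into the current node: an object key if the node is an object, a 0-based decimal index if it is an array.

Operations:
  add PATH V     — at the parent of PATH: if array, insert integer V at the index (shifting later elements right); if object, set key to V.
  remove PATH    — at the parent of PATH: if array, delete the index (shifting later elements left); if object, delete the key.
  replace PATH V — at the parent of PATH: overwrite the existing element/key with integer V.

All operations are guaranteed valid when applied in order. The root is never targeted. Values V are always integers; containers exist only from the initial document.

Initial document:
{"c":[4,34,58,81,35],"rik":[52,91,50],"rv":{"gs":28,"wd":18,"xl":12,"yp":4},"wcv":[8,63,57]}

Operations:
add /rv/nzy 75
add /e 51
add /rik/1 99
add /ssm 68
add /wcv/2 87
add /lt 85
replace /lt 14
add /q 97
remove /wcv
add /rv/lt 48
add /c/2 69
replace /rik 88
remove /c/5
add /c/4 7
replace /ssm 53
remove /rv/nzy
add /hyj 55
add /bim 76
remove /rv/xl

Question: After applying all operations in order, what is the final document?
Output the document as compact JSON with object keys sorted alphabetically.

After op 1 (add /rv/nzy 75): {"c":[4,34,58,81,35],"rik":[52,91,50],"rv":{"gs":28,"nzy":75,"wd":18,"xl":12,"yp":4},"wcv":[8,63,57]}
After op 2 (add /e 51): {"c":[4,34,58,81,35],"e":51,"rik":[52,91,50],"rv":{"gs":28,"nzy":75,"wd":18,"xl":12,"yp":4},"wcv":[8,63,57]}
After op 3 (add /rik/1 99): {"c":[4,34,58,81,35],"e":51,"rik":[52,99,91,50],"rv":{"gs":28,"nzy":75,"wd":18,"xl":12,"yp":4},"wcv":[8,63,57]}
After op 4 (add /ssm 68): {"c":[4,34,58,81,35],"e":51,"rik":[52,99,91,50],"rv":{"gs":28,"nzy":75,"wd":18,"xl":12,"yp":4},"ssm":68,"wcv":[8,63,57]}
After op 5 (add /wcv/2 87): {"c":[4,34,58,81,35],"e":51,"rik":[52,99,91,50],"rv":{"gs":28,"nzy":75,"wd":18,"xl":12,"yp":4},"ssm":68,"wcv":[8,63,87,57]}
After op 6 (add /lt 85): {"c":[4,34,58,81,35],"e":51,"lt":85,"rik":[52,99,91,50],"rv":{"gs":28,"nzy":75,"wd":18,"xl":12,"yp":4},"ssm":68,"wcv":[8,63,87,57]}
After op 7 (replace /lt 14): {"c":[4,34,58,81,35],"e":51,"lt":14,"rik":[52,99,91,50],"rv":{"gs":28,"nzy":75,"wd":18,"xl":12,"yp":4},"ssm":68,"wcv":[8,63,87,57]}
After op 8 (add /q 97): {"c":[4,34,58,81,35],"e":51,"lt":14,"q":97,"rik":[52,99,91,50],"rv":{"gs":28,"nzy":75,"wd":18,"xl":12,"yp":4},"ssm":68,"wcv":[8,63,87,57]}
After op 9 (remove /wcv): {"c":[4,34,58,81,35],"e":51,"lt":14,"q":97,"rik":[52,99,91,50],"rv":{"gs":28,"nzy":75,"wd":18,"xl":12,"yp":4},"ssm":68}
After op 10 (add /rv/lt 48): {"c":[4,34,58,81,35],"e":51,"lt":14,"q":97,"rik":[52,99,91,50],"rv":{"gs":28,"lt":48,"nzy":75,"wd":18,"xl":12,"yp":4},"ssm":68}
After op 11 (add /c/2 69): {"c":[4,34,69,58,81,35],"e":51,"lt":14,"q":97,"rik":[52,99,91,50],"rv":{"gs":28,"lt":48,"nzy":75,"wd":18,"xl":12,"yp":4},"ssm":68}
After op 12 (replace /rik 88): {"c":[4,34,69,58,81,35],"e":51,"lt":14,"q":97,"rik":88,"rv":{"gs":28,"lt":48,"nzy":75,"wd":18,"xl":12,"yp":4},"ssm":68}
After op 13 (remove /c/5): {"c":[4,34,69,58,81],"e":51,"lt":14,"q":97,"rik":88,"rv":{"gs":28,"lt":48,"nzy":75,"wd":18,"xl":12,"yp":4},"ssm":68}
After op 14 (add /c/4 7): {"c":[4,34,69,58,7,81],"e":51,"lt":14,"q":97,"rik":88,"rv":{"gs":28,"lt":48,"nzy":75,"wd":18,"xl":12,"yp":4},"ssm":68}
After op 15 (replace /ssm 53): {"c":[4,34,69,58,7,81],"e":51,"lt":14,"q":97,"rik":88,"rv":{"gs":28,"lt":48,"nzy":75,"wd":18,"xl":12,"yp":4},"ssm":53}
After op 16 (remove /rv/nzy): {"c":[4,34,69,58,7,81],"e":51,"lt":14,"q":97,"rik":88,"rv":{"gs":28,"lt":48,"wd":18,"xl":12,"yp":4},"ssm":53}
After op 17 (add /hyj 55): {"c":[4,34,69,58,7,81],"e":51,"hyj":55,"lt":14,"q":97,"rik":88,"rv":{"gs":28,"lt":48,"wd":18,"xl":12,"yp":4},"ssm":53}
After op 18 (add /bim 76): {"bim":76,"c":[4,34,69,58,7,81],"e":51,"hyj":55,"lt":14,"q":97,"rik":88,"rv":{"gs":28,"lt":48,"wd":18,"xl":12,"yp":4},"ssm":53}
After op 19 (remove /rv/xl): {"bim":76,"c":[4,34,69,58,7,81],"e":51,"hyj":55,"lt":14,"q":97,"rik":88,"rv":{"gs":28,"lt":48,"wd":18,"yp":4},"ssm":53}

Answer: {"bim":76,"c":[4,34,69,58,7,81],"e":51,"hyj":55,"lt":14,"q":97,"rik":88,"rv":{"gs":28,"lt":48,"wd":18,"yp":4},"ssm":53}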